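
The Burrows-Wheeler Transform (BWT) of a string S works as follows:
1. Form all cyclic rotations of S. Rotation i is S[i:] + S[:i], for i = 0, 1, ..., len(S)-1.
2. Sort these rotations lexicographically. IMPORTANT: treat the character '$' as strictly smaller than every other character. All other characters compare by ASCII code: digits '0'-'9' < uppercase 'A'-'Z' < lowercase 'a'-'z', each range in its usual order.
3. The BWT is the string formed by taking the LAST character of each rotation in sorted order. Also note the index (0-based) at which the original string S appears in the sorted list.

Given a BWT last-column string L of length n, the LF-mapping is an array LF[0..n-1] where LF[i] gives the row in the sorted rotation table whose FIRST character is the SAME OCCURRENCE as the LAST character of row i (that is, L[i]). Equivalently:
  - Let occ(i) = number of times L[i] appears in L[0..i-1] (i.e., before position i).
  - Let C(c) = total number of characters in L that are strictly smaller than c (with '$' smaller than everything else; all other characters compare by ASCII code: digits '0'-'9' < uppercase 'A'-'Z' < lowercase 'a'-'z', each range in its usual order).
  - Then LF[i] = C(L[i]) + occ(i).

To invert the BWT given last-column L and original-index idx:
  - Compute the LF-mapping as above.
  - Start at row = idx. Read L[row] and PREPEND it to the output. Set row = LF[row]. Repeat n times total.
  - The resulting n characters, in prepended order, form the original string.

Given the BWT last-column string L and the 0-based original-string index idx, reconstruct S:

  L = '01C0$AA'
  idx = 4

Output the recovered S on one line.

LF mapping: 1 3 6 2 0 4 5
Walk LF starting at row 4, prepending L[row]:
  step 1: row=4, L[4]='$', prepend. Next row=LF[4]=0
  step 2: row=0, L[0]='0', prepend. Next row=LF[0]=1
  step 3: row=1, L[1]='1', prepend. Next row=LF[1]=3
  step 4: row=3, L[3]='0', prepend. Next row=LF[3]=2
  step 5: row=2, L[2]='C', prepend. Next row=LF[2]=6
  step 6: row=6, L[6]='A', prepend. Next row=LF[6]=5
  step 7: row=5, L[5]='A', prepend. Next row=LF[5]=4
Reversed output: AAC010$

Answer: AAC010$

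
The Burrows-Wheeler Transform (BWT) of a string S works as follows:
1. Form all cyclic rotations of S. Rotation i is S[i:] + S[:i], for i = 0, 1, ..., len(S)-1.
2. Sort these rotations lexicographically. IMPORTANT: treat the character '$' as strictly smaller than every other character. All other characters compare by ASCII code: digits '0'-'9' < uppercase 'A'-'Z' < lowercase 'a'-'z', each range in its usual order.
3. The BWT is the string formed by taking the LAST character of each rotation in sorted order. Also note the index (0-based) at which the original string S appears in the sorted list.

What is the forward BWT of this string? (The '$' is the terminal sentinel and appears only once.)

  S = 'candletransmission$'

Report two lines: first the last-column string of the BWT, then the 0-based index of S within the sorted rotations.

All 19 rotations (rotation i = S[i:]+S[:i]):
  rot[0] = candletransmission$
  rot[1] = andletransmission$c
  rot[2] = ndletransmission$ca
  rot[3] = dletransmission$can
  rot[4] = letransmission$cand
  rot[5] = etransmission$candl
  rot[6] = transmission$candle
  rot[7] = ransmission$candlet
  rot[8] = ansmission$candletr
  rot[9] = nsmission$candletra
  rot[10] = smission$candletran
  rot[11] = mission$candletrans
  rot[12] = ission$candletransm
  rot[13] = ssion$candletransmi
  rot[14] = sion$candletransmis
  rot[15] = ion$candletransmiss
  rot[16] = on$candletransmissi
  rot[17] = n$candletransmissio
  rot[18] = $candletransmission
Sorted (with $ < everything):
  sorted[0] = $candletransmission  (last char: 'n')
  sorted[1] = andletransmission$c  (last char: 'c')
  sorted[2] = ansmission$candletr  (last char: 'r')
  sorted[3] = candletransmission$  (last char: '$')
  sorted[4] = dletransmission$can  (last char: 'n')
  sorted[5] = etransmission$candl  (last char: 'l')
  sorted[6] = ion$candletransmiss  (last char: 's')
  sorted[7] = ission$candletransm  (last char: 'm')
  sorted[8] = letransmission$cand  (last char: 'd')
  sorted[9] = mission$candletrans  (last char: 's')
  sorted[10] = n$candletransmissio  (last char: 'o')
  sorted[11] = ndletransmission$ca  (last char: 'a')
  sorted[12] = nsmission$candletra  (last char: 'a')
  sorted[13] = on$candletransmissi  (last char: 'i')
  sorted[14] = ransmission$candlet  (last char: 't')
  sorted[15] = sion$candletransmis  (last char: 's')
  sorted[16] = smission$candletran  (last char: 'n')
  sorted[17] = ssion$candletransmi  (last char: 'i')
  sorted[18] = transmission$candle  (last char: 'e')
Last column: ncr$nlsmdsoaaitsnie
Original string S is at sorted index 3

Answer: ncr$nlsmdsoaaitsnie
3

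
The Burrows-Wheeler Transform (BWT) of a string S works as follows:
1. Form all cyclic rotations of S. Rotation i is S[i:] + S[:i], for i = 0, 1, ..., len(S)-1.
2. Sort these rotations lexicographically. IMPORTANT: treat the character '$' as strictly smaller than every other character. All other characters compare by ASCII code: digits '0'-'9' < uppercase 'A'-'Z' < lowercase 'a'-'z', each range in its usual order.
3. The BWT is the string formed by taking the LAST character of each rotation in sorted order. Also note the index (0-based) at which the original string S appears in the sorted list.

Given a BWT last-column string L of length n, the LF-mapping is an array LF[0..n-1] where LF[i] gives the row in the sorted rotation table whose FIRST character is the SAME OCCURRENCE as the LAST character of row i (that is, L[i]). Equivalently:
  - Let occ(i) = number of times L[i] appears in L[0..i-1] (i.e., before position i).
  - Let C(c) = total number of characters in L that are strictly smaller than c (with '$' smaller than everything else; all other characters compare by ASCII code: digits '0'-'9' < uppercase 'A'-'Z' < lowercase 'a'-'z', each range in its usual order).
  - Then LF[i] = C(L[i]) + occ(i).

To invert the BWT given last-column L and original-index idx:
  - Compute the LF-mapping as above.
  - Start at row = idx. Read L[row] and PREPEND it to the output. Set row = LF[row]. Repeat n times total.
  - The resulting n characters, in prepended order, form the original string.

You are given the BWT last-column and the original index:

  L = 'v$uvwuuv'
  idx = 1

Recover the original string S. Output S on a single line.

LF mapping: 4 0 1 5 7 2 3 6
Walk LF starting at row 1, prepending L[row]:
  step 1: row=1, L[1]='$', prepend. Next row=LF[1]=0
  step 2: row=0, L[0]='v', prepend. Next row=LF[0]=4
  step 3: row=4, L[4]='w', prepend. Next row=LF[4]=7
  step 4: row=7, L[7]='v', prepend. Next row=LF[7]=6
  step 5: row=6, L[6]='u', prepend. Next row=LF[6]=3
  step 6: row=3, L[3]='v', prepend. Next row=LF[3]=5
  step 7: row=5, L[5]='u', prepend. Next row=LF[5]=2
  step 8: row=2, L[2]='u', prepend. Next row=LF[2]=1
Reversed output: uuvuvwv$

Answer: uuvuvwv$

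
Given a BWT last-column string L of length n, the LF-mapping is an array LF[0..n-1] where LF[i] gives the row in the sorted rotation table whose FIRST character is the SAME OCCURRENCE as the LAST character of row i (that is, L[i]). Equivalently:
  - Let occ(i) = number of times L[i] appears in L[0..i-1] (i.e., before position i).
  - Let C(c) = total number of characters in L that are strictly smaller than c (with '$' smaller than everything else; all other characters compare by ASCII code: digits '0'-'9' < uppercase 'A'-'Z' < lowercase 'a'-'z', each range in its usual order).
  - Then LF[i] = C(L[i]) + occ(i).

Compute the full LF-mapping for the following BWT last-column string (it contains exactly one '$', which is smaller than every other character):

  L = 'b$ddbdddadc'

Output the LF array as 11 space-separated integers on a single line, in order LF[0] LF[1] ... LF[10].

Answer: 2 0 5 6 3 7 8 9 1 10 4

Derivation:
Char counts: '$':1, 'a':1, 'b':2, 'c':1, 'd':6
C (first-col start): C('$')=0, C('a')=1, C('b')=2, C('c')=4, C('d')=5
L[0]='b': occ=0, LF[0]=C('b')+0=2+0=2
L[1]='$': occ=0, LF[1]=C('$')+0=0+0=0
L[2]='d': occ=0, LF[2]=C('d')+0=5+0=5
L[3]='d': occ=1, LF[3]=C('d')+1=5+1=6
L[4]='b': occ=1, LF[4]=C('b')+1=2+1=3
L[5]='d': occ=2, LF[5]=C('d')+2=5+2=7
L[6]='d': occ=3, LF[6]=C('d')+3=5+3=8
L[7]='d': occ=4, LF[7]=C('d')+4=5+4=9
L[8]='a': occ=0, LF[8]=C('a')+0=1+0=1
L[9]='d': occ=5, LF[9]=C('d')+5=5+5=10
L[10]='c': occ=0, LF[10]=C('c')+0=4+0=4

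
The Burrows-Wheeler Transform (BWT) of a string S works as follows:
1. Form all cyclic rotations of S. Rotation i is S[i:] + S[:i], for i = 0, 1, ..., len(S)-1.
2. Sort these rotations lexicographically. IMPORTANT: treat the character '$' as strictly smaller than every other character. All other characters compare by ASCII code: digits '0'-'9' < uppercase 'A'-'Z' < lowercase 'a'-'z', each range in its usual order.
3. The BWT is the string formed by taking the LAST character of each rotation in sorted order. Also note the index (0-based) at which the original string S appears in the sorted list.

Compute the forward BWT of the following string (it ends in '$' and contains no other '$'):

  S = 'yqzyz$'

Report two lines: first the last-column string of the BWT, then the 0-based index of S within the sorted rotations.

Answer: zy$zyq
2

Derivation:
All 6 rotations (rotation i = S[i:]+S[:i]):
  rot[0] = yqzyz$
  rot[1] = qzyz$y
  rot[2] = zyz$yq
  rot[3] = yz$yqz
  rot[4] = z$yqzy
  rot[5] = $yqzyz
Sorted (with $ < everything):
  sorted[0] = $yqzyz  (last char: 'z')
  sorted[1] = qzyz$y  (last char: 'y')
  sorted[2] = yqzyz$  (last char: '$')
  sorted[3] = yz$yqz  (last char: 'z')
  sorted[4] = z$yqzy  (last char: 'y')
  sorted[5] = zyz$yq  (last char: 'q')
Last column: zy$zyq
Original string S is at sorted index 2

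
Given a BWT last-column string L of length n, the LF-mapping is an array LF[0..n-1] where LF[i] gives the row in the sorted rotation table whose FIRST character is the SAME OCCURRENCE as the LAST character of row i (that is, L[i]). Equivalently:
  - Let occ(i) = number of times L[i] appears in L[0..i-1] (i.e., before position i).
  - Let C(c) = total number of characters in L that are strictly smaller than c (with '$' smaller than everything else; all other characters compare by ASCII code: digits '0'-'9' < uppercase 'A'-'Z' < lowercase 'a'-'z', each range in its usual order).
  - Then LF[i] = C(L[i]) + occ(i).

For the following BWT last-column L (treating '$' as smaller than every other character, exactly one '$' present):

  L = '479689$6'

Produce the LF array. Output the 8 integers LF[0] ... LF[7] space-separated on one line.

Answer: 1 4 6 2 5 7 0 3

Derivation:
Char counts: '$':1, '4':1, '6':2, '7':1, '8':1, '9':2
C (first-col start): C('$')=0, C('4')=1, C('6')=2, C('7')=4, C('8')=5, C('9')=6
L[0]='4': occ=0, LF[0]=C('4')+0=1+0=1
L[1]='7': occ=0, LF[1]=C('7')+0=4+0=4
L[2]='9': occ=0, LF[2]=C('9')+0=6+0=6
L[3]='6': occ=0, LF[3]=C('6')+0=2+0=2
L[4]='8': occ=0, LF[4]=C('8')+0=5+0=5
L[5]='9': occ=1, LF[5]=C('9')+1=6+1=7
L[6]='$': occ=0, LF[6]=C('$')+0=0+0=0
L[7]='6': occ=1, LF[7]=C('6')+1=2+1=3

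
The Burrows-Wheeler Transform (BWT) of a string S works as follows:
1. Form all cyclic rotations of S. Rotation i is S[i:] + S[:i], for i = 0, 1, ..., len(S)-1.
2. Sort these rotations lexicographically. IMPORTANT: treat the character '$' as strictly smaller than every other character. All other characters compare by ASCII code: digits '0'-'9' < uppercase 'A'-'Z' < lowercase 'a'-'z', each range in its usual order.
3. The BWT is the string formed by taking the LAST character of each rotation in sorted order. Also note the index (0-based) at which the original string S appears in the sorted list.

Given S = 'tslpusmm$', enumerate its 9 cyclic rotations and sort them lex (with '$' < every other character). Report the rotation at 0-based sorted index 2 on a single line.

All 9 rotations (rotation i = S[i:]+S[:i]):
  rot[0] = tslpusmm$
  rot[1] = slpusmm$t
  rot[2] = lpusmm$ts
  rot[3] = pusmm$tsl
  rot[4] = usmm$tslp
  rot[5] = smm$tslpu
  rot[6] = mm$tslpus
  rot[7] = m$tslpusm
  rot[8] = $tslpusmm
Sorted (with $ < everything):
  sorted[0] = $tslpusmm
  sorted[1] = lpusmm$ts
  sorted[2] = m$tslpusm
  sorted[3] = mm$tslpus
  sorted[4] = pusmm$tsl
  sorted[5] = slpusmm$t
  sorted[6] = smm$tslpu
  sorted[7] = tslpusmm$
  sorted[8] = usmm$tslp
sorted[2] = m$tslpusm

Answer: m$tslpusm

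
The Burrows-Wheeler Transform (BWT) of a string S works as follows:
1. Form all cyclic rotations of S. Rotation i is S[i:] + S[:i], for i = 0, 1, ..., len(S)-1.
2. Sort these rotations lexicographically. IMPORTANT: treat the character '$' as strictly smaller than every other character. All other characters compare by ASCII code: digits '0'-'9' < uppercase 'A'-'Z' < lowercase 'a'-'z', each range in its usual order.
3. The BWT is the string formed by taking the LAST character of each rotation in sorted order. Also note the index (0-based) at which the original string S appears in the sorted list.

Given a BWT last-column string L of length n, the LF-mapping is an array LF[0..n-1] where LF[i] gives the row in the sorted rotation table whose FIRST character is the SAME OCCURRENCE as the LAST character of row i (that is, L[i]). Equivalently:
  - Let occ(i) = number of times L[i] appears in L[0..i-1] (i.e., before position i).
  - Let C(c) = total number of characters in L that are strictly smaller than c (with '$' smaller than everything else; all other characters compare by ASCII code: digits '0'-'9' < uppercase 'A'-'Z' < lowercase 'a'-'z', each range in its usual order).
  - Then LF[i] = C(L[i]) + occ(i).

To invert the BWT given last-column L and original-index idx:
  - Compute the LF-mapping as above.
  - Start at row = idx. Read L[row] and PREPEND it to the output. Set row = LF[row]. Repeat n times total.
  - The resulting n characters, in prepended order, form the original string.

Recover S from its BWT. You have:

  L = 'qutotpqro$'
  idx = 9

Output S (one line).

Answer: uopqrtotq$

Derivation:
LF mapping: 4 9 7 1 8 3 5 6 2 0
Walk LF starting at row 9, prepending L[row]:
  step 1: row=9, L[9]='$', prepend. Next row=LF[9]=0
  step 2: row=0, L[0]='q', prepend. Next row=LF[0]=4
  step 3: row=4, L[4]='t', prepend. Next row=LF[4]=8
  step 4: row=8, L[8]='o', prepend. Next row=LF[8]=2
  step 5: row=2, L[2]='t', prepend. Next row=LF[2]=7
  step 6: row=7, L[7]='r', prepend. Next row=LF[7]=6
  step 7: row=6, L[6]='q', prepend. Next row=LF[6]=5
  step 8: row=5, L[5]='p', prepend. Next row=LF[5]=3
  step 9: row=3, L[3]='o', prepend. Next row=LF[3]=1
  step 10: row=1, L[1]='u', prepend. Next row=LF[1]=9
Reversed output: uopqrtotq$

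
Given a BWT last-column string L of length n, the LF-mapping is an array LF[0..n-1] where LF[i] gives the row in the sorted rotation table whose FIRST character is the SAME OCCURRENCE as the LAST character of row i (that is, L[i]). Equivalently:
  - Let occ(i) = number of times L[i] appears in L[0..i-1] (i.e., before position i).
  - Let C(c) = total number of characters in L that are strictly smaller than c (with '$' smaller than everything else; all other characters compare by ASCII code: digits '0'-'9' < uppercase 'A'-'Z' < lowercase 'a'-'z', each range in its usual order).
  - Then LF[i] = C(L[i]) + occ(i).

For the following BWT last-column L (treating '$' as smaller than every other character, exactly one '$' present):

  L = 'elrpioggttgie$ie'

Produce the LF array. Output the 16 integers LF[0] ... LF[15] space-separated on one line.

Answer: 1 10 13 12 7 11 4 5 14 15 6 8 2 0 9 3

Derivation:
Char counts: '$':1, 'e':3, 'g':3, 'i':3, 'l':1, 'o':1, 'p':1, 'r':1, 't':2
C (first-col start): C('$')=0, C('e')=1, C('g')=4, C('i')=7, C('l')=10, C('o')=11, C('p')=12, C('r')=13, C('t')=14
L[0]='e': occ=0, LF[0]=C('e')+0=1+0=1
L[1]='l': occ=0, LF[1]=C('l')+0=10+0=10
L[2]='r': occ=0, LF[2]=C('r')+0=13+0=13
L[3]='p': occ=0, LF[3]=C('p')+0=12+0=12
L[4]='i': occ=0, LF[4]=C('i')+0=7+0=7
L[5]='o': occ=0, LF[5]=C('o')+0=11+0=11
L[6]='g': occ=0, LF[6]=C('g')+0=4+0=4
L[7]='g': occ=1, LF[7]=C('g')+1=4+1=5
L[8]='t': occ=0, LF[8]=C('t')+0=14+0=14
L[9]='t': occ=1, LF[9]=C('t')+1=14+1=15
L[10]='g': occ=2, LF[10]=C('g')+2=4+2=6
L[11]='i': occ=1, LF[11]=C('i')+1=7+1=8
L[12]='e': occ=1, LF[12]=C('e')+1=1+1=2
L[13]='$': occ=0, LF[13]=C('$')+0=0+0=0
L[14]='i': occ=2, LF[14]=C('i')+2=7+2=9
L[15]='e': occ=2, LF[15]=C('e')+2=1+2=3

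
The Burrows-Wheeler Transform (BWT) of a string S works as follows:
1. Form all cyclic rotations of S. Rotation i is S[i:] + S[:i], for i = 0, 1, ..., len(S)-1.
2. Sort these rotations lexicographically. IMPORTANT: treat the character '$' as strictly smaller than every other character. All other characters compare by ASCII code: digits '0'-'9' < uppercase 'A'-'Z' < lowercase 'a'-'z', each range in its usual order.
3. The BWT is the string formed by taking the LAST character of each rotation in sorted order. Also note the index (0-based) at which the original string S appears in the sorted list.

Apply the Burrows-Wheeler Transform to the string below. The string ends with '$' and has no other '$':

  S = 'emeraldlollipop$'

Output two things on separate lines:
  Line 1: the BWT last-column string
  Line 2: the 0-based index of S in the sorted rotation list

All 16 rotations (rotation i = S[i:]+S[:i]):
  rot[0] = emeraldlollipop$
  rot[1] = meraldlollipop$e
  rot[2] = eraldlollipop$em
  rot[3] = raldlollipop$eme
  rot[4] = aldlollipop$emer
  rot[5] = ldlollipop$emera
  rot[6] = dlollipop$emeral
  rot[7] = lollipop$emerald
  rot[8] = ollipop$emeraldl
  rot[9] = llipop$emeraldlo
  rot[10] = lipop$emeraldlol
  rot[11] = ipop$emeraldloll
  rot[12] = pop$emeraldlolli
  rot[13] = op$emeraldlollip
  rot[14] = p$emeraldlollipo
  rot[15] = $emeraldlollipop
Sorted (with $ < everything):
  sorted[0] = $emeraldlollipop  (last char: 'p')
  sorted[1] = aldlollipop$emer  (last char: 'r')
  sorted[2] = dlollipop$emeral  (last char: 'l')
  sorted[3] = emeraldlollipop$  (last char: '$')
  sorted[4] = eraldlollipop$em  (last char: 'm')
  sorted[5] = ipop$emeraldloll  (last char: 'l')
  sorted[6] = ldlollipop$emera  (last char: 'a')
  sorted[7] = lipop$emeraldlol  (last char: 'l')
  sorted[8] = llipop$emeraldlo  (last char: 'o')
  sorted[9] = lollipop$emerald  (last char: 'd')
  sorted[10] = meraldlollipop$e  (last char: 'e')
  sorted[11] = ollipop$emeraldl  (last char: 'l')
  sorted[12] = op$emeraldlollip  (last char: 'p')
  sorted[13] = p$emeraldlollipo  (last char: 'o')
  sorted[14] = pop$emeraldlolli  (last char: 'i')
  sorted[15] = raldlollipop$eme  (last char: 'e')
Last column: prl$mlalodelpoie
Original string S is at sorted index 3

Answer: prl$mlalodelpoie
3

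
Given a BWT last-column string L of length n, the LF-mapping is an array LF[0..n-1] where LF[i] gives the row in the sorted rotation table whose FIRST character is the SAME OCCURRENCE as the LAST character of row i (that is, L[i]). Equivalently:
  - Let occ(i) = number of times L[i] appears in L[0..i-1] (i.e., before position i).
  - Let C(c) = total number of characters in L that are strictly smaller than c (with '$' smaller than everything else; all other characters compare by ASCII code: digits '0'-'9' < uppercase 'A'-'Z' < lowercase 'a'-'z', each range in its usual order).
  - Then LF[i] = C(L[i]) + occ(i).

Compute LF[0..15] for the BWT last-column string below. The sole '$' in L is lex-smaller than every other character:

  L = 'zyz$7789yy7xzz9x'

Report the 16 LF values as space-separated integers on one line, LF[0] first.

Answer: 12 9 13 0 1 2 4 5 10 11 3 7 14 15 6 8

Derivation:
Char counts: '$':1, '7':3, '8':1, '9':2, 'x':2, 'y':3, 'z':4
C (first-col start): C('$')=0, C('7')=1, C('8')=4, C('9')=5, C('x')=7, C('y')=9, C('z')=12
L[0]='z': occ=0, LF[0]=C('z')+0=12+0=12
L[1]='y': occ=0, LF[1]=C('y')+0=9+0=9
L[2]='z': occ=1, LF[2]=C('z')+1=12+1=13
L[3]='$': occ=0, LF[3]=C('$')+0=0+0=0
L[4]='7': occ=0, LF[4]=C('7')+0=1+0=1
L[5]='7': occ=1, LF[5]=C('7')+1=1+1=2
L[6]='8': occ=0, LF[6]=C('8')+0=4+0=4
L[7]='9': occ=0, LF[7]=C('9')+0=5+0=5
L[8]='y': occ=1, LF[8]=C('y')+1=9+1=10
L[9]='y': occ=2, LF[9]=C('y')+2=9+2=11
L[10]='7': occ=2, LF[10]=C('7')+2=1+2=3
L[11]='x': occ=0, LF[11]=C('x')+0=7+0=7
L[12]='z': occ=2, LF[12]=C('z')+2=12+2=14
L[13]='z': occ=3, LF[13]=C('z')+3=12+3=15
L[14]='9': occ=1, LF[14]=C('9')+1=5+1=6
L[15]='x': occ=1, LF[15]=C('x')+1=7+1=8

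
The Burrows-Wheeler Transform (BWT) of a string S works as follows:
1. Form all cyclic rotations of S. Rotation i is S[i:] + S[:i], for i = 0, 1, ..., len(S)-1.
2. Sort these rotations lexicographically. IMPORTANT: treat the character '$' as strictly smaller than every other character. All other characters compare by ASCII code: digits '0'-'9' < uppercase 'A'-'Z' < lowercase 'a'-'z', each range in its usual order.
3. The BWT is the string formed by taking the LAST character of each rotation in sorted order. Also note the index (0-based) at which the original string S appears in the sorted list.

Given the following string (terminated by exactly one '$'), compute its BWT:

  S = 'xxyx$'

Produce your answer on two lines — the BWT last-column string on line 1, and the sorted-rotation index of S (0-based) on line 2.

All 5 rotations (rotation i = S[i:]+S[:i]):
  rot[0] = xxyx$
  rot[1] = xyx$x
  rot[2] = yx$xx
  rot[3] = x$xxy
  rot[4] = $xxyx
Sorted (with $ < everything):
  sorted[0] = $xxyx  (last char: 'x')
  sorted[1] = x$xxy  (last char: 'y')
  sorted[2] = xxyx$  (last char: '$')
  sorted[3] = xyx$x  (last char: 'x')
  sorted[4] = yx$xx  (last char: 'x')
Last column: xy$xx
Original string S is at sorted index 2

Answer: xy$xx
2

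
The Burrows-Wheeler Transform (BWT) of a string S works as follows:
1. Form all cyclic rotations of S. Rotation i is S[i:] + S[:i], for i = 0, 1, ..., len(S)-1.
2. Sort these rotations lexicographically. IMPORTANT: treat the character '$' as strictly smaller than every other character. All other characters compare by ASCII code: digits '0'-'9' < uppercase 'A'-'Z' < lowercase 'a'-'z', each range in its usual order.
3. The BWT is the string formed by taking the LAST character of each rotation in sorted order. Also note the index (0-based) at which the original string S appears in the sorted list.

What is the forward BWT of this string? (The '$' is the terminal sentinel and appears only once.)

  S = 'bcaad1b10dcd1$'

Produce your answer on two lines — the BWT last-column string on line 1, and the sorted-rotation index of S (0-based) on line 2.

Answer: 11dbdca1$bdca0
8

Derivation:
All 14 rotations (rotation i = S[i:]+S[:i]):
  rot[0] = bcaad1b10dcd1$
  rot[1] = caad1b10dcd1$b
  rot[2] = aad1b10dcd1$bc
  rot[3] = ad1b10dcd1$bca
  rot[4] = d1b10dcd1$bcaa
  rot[5] = 1b10dcd1$bcaad
  rot[6] = b10dcd1$bcaad1
  rot[7] = 10dcd1$bcaad1b
  rot[8] = 0dcd1$bcaad1b1
  rot[9] = dcd1$bcaad1b10
  rot[10] = cd1$bcaad1b10d
  rot[11] = d1$bcaad1b10dc
  rot[12] = 1$bcaad1b10dcd
  rot[13] = $bcaad1b10dcd1
Sorted (with $ < everything):
  sorted[0] = $bcaad1b10dcd1  (last char: '1')
  sorted[1] = 0dcd1$bcaad1b1  (last char: '1')
  sorted[2] = 1$bcaad1b10dcd  (last char: 'd')
  sorted[3] = 10dcd1$bcaad1b  (last char: 'b')
  sorted[4] = 1b10dcd1$bcaad  (last char: 'd')
  sorted[5] = aad1b10dcd1$bc  (last char: 'c')
  sorted[6] = ad1b10dcd1$bca  (last char: 'a')
  sorted[7] = b10dcd1$bcaad1  (last char: '1')
  sorted[8] = bcaad1b10dcd1$  (last char: '$')
  sorted[9] = caad1b10dcd1$b  (last char: 'b')
  sorted[10] = cd1$bcaad1b10d  (last char: 'd')
  sorted[11] = d1$bcaad1b10dc  (last char: 'c')
  sorted[12] = d1b10dcd1$bcaa  (last char: 'a')
  sorted[13] = dcd1$bcaad1b10  (last char: '0')
Last column: 11dbdca1$bdca0
Original string S is at sorted index 8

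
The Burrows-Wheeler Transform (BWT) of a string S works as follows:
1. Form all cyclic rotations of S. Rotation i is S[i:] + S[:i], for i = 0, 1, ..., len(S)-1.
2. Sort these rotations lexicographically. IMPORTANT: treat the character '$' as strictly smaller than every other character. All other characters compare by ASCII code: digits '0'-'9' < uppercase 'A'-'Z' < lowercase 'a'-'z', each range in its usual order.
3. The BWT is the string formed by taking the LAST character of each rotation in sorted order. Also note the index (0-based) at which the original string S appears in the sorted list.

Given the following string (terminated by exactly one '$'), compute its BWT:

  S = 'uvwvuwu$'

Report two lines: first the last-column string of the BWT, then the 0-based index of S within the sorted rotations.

Answer: uw$vwuuv
2

Derivation:
All 8 rotations (rotation i = S[i:]+S[:i]):
  rot[0] = uvwvuwu$
  rot[1] = vwvuwu$u
  rot[2] = wvuwu$uv
  rot[3] = vuwu$uvw
  rot[4] = uwu$uvwv
  rot[5] = wu$uvwvu
  rot[6] = u$uvwvuw
  rot[7] = $uvwvuwu
Sorted (with $ < everything):
  sorted[0] = $uvwvuwu  (last char: 'u')
  sorted[1] = u$uvwvuw  (last char: 'w')
  sorted[2] = uvwvuwu$  (last char: '$')
  sorted[3] = uwu$uvwv  (last char: 'v')
  sorted[4] = vuwu$uvw  (last char: 'w')
  sorted[5] = vwvuwu$u  (last char: 'u')
  sorted[6] = wu$uvwvu  (last char: 'u')
  sorted[7] = wvuwu$uv  (last char: 'v')
Last column: uw$vwuuv
Original string S is at sorted index 2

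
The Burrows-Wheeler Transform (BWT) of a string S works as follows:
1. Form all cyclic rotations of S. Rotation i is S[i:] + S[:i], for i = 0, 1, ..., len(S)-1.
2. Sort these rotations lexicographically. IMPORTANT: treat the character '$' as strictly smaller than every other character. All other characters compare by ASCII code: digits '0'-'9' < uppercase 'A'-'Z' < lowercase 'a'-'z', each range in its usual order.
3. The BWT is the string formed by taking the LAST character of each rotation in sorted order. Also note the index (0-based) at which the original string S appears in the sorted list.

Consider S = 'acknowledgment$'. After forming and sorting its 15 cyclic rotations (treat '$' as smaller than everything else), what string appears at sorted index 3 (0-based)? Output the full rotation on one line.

Answer: dgment$acknowle

Derivation:
All 15 rotations (rotation i = S[i:]+S[:i]):
  rot[0] = acknowledgment$
  rot[1] = cknowledgment$a
  rot[2] = knowledgment$ac
  rot[3] = nowledgment$ack
  rot[4] = owledgment$ackn
  rot[5] = wledgment$ackno
  rot[6] = ledgment$acknow
  rot[7] = edgment$acknowl
  rot[8] = dgment$acknowle
  rot[9] = gment$acknowled
  rot[10] = ment$acknowledg
  rot[11] = ent$acknowledgm
  rot[12] = nt$acknowledgme
  rot[13] = t$acknowledgmen
  rot[14] = $acknowledgment
Sorted (with $ < everything):
  sorted[0] = $acknowledgment
  sorted[1] = acknowledgment$
  sorted[2] = cknowledgment$a
  sorted[3] = dgment$acknowle
  sorted[4] = edgment$acknowl
  sorted[5] = ent$acknowledgm
  sorted[6] = gment$acknowled
  sorted[7] = knowledgment$ac
  sorted[8] = ledgment$acknow
  sorted[9] = ment$acknowledg
  sorted[10] = nowledgment$ack
  sorted[11] = nt$acknowledgme
  sorted[12] = owledgment$ackn
  sorted[13] = t$acknowledgmen
  sorted[14] = wledgment$ackno
sorted[3] = dgment$acknowle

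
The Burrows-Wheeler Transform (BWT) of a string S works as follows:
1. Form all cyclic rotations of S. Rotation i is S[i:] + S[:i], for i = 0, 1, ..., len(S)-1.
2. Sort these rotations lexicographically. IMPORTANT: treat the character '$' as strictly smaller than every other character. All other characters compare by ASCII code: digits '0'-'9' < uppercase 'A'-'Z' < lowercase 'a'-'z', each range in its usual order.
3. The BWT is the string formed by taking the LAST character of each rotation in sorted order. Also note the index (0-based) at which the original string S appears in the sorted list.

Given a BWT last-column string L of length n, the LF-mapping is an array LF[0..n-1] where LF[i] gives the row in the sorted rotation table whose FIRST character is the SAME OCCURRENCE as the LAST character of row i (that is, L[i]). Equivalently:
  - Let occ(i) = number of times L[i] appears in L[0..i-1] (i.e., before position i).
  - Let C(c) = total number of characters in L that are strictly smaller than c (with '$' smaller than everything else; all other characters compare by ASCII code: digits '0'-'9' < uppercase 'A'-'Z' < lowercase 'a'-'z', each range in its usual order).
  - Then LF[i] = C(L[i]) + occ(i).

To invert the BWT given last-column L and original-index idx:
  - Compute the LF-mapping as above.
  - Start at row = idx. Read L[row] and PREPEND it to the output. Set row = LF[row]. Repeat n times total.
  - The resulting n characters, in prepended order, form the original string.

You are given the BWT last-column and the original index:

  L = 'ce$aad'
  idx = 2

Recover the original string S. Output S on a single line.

Answer: adeac$

Derivation:
LF mapping: 3 5 0 1 2 4
Walk LF starting at row 2, prepending L[row]:
  step 1: row=2, L[2]='$', prepend. Next row=LF[2]=0
  step 2: row=0, L[0]='c', prepend. Next row=LF[0]=3
  step 3: row=3, L[3]='a', prepend. Next row=LF[3]=1
  step 4: row=1, L[1]='e', prepend. Next row=LF[1]=5
  step 5: row=5, L[5]='d', prepend. Next row=LF[5]=4
  step 6: row=4, L[4]='a', prepend. Next row=LF[4]=2
Reversed output: adeac$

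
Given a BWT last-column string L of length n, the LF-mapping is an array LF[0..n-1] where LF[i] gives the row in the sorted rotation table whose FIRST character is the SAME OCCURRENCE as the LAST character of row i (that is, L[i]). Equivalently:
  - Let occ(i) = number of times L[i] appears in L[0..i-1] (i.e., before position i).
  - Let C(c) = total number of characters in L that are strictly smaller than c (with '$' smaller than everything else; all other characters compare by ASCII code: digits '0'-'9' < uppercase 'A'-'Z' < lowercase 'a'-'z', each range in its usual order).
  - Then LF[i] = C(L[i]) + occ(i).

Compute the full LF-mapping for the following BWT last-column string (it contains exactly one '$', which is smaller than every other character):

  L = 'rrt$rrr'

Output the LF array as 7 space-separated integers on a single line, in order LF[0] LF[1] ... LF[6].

Char counts: '$':1, 'r':5, 't':1
C (first-col start): C('$')=0, C('r')=1, C('t')=6
L[0]='r': occ=0, LF[0]=C('r')+0=1+0=1
L[1]='r': occ=1, LF[1]=C('r')+1=1+1=2
L[2]='t': occ=0, LF[2]=C('t')+0=6+0=6
L[3]='$': occ=0, LF[3]=C('$')+0=0+0=0
L[4]='r': occ=2, LF[4]=C('r')+2=1+2=3
L[5]='r': occ=3, LF[5]=C('r')+3=1+3=4
L[6]='r': occ=4, LF[6]=C('r')+4=1+4=5

Answer: 1 2 6 0 3 4 5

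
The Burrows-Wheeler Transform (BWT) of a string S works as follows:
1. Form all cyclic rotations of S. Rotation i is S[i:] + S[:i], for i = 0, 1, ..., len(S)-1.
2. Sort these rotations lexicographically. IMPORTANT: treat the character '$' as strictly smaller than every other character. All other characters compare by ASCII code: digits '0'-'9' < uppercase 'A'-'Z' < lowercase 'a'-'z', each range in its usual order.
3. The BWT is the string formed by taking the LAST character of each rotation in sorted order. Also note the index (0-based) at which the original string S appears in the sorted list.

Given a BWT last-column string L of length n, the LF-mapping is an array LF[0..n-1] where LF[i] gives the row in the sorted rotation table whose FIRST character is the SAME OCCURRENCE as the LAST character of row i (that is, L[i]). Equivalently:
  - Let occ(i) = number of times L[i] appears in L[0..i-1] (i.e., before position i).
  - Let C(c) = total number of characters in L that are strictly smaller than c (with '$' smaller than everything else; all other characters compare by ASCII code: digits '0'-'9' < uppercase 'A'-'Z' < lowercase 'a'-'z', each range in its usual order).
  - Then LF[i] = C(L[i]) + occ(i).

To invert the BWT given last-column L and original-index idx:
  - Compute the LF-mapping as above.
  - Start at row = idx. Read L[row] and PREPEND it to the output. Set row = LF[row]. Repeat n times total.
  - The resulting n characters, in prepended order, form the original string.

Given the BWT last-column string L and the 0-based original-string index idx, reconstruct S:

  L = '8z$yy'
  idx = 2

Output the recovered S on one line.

LF mapping: 1 4 0 2 3
Walk LF starting at row 2, prepending L[row]:
  step 1: row=2, L[2]='$', prepend. Next row=LF[2]=0
  step 2: row=0, L[0]='8', prepend. Next row=LF[0]=1
  step 3: row=1, L[1]='z', prepend. Next row=LF[1]=4
  step 4: row=4, L[4]='y', prepend. Next row=LF[4]=3
  step 5: row=3, L[3]='y', prepend. Next row=LF[3]=2
Reversed output: yyz8$

Answer: yyz8$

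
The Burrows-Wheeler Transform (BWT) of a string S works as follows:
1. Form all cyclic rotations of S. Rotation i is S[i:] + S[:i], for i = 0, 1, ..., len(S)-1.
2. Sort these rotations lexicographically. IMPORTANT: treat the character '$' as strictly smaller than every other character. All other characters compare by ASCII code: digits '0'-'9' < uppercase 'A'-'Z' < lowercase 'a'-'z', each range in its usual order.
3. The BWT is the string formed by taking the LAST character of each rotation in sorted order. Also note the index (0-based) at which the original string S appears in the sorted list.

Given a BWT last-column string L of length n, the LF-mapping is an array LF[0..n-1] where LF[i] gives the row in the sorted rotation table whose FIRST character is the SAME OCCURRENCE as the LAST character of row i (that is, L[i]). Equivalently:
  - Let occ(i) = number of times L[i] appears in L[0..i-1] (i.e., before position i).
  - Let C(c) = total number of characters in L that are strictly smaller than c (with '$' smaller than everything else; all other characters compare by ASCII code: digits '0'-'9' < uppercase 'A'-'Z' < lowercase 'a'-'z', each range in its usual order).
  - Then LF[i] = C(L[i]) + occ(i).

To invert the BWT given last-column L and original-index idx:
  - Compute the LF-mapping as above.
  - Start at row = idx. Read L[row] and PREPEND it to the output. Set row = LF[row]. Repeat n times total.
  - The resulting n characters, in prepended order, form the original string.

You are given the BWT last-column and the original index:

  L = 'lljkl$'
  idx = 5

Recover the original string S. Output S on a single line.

LF mapping: 3 4 1 2 5 0
Walk LF starting at row 5, prepending L[row]:
  step 1: row=5, L[5]='$', prepend. Next row=LF[5]=0
  step 2: row=0, L[0]='l', prepend. Next row=LF[0]=3
  step 3: row=3, L[3]='k', prepend. Next row=LF[3]=2
  step 4: row=2, L[2]='j', prepend. Next row=LF[2]=1
  step 5: row=1, L[1]='l', prepend. Next row=LF[1]=4
  step 6: row=4, L[4]='l', prepend. Next row=LF[4]=5
Reversed output: lljkl$

Answer: lljkl$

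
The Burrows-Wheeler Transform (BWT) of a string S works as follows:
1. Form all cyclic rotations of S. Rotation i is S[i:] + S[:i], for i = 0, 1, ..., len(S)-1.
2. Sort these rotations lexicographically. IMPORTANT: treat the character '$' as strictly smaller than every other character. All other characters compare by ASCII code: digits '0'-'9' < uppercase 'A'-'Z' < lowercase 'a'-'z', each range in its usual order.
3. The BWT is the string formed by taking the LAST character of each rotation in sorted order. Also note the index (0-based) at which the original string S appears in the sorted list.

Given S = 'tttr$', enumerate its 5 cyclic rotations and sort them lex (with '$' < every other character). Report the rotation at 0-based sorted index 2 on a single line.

Answer: tr$tt

Derivation:
All 5 rotations (rotation i = S[i:]+S[:i]):
  rot[0] = tttr$
  rot[1] = ttr$t
  rot[2] = tr$tt
  rot[3] = r$ttt
  rot[4] = $tttr
Sorted (with $ < everything):
  sorted[0] = $tttr
  sorted[1] = r$ttt
  sorted[2] = tr$tt
  sorted[3] = ttr$t
  sorted[4] = tttr$
sorted[2] = tr$tt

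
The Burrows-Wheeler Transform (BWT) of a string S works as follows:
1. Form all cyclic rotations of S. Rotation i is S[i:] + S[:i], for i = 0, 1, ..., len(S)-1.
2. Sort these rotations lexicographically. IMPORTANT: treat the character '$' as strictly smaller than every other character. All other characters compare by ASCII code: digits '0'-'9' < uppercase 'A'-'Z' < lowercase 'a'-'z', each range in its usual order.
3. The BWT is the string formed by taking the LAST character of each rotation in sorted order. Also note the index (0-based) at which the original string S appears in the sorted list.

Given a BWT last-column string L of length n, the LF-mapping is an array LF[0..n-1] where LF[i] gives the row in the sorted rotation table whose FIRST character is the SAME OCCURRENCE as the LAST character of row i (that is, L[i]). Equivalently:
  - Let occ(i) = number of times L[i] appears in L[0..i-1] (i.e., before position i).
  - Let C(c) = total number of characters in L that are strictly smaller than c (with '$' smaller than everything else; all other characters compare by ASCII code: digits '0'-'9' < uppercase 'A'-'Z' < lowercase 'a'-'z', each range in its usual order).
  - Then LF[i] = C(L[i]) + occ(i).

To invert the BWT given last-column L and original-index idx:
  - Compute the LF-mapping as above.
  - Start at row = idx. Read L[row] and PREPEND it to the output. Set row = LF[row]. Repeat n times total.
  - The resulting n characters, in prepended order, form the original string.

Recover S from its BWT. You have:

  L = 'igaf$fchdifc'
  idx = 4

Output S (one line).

LF mapping: 10 8 1 5 0 6 2 9 4 11 7 3
Walk LF starting at row 4, prepending L[row]:
  step 1: row=4, L[4]='$', prepend. Next row=LF[4]=0
  step 2: row=0, L[0]='i', prepend. Next row=LF[0]=10
  step 3: row=10, L[10]='f', prepend. Next row=LF[10]=7
  step 4: row=7, L[7]='h', prepend. Next row=LF[7]=9
  step 5: row=9, L[9]='i', prepend. Next row=LF[9]=11
  step 6: row=11, L[11]='c', prepend. Next row=LF[11]=3
  step 7: row=3, L[3]='f', prepend. Next row=LF[3]=5
  step 8: row=5, L[5]='f', prepend. Next row=LF[5]=6
  step 9: row=6, L[6]='c', prepend. Next row=LF[6]=2
  step 10: row=2, L[2]='a', prepend. Next row=LF[2]=1
  step 11: row=1, L[1]='g', prepend. Next row=LF[1]=8
  step 12: row=8, L[8]='d', prepend. Next row=LF[8]=4
Reversed output: dgacffcihfi$

Answer: dgacffcihfi$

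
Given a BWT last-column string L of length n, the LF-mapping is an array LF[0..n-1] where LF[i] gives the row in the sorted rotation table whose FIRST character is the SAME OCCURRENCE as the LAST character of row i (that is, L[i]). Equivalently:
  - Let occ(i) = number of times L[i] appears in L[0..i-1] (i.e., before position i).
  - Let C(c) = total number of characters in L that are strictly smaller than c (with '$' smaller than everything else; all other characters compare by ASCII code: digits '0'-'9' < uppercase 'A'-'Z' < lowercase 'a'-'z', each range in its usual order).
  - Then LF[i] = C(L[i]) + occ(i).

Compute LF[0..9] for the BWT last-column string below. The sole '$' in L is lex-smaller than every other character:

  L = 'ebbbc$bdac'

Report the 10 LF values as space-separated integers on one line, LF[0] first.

Answer: 9 2 3 4 6 0 5 8 1 7

Derivation:
Char counts: '$':1, 'a':1, 'b':4, 'c':2, 'd':1, 'e':1
C (first-col start): C('$')=0, C('a')=1, C('b')=2, C('c')=6, C('d')=8, C('e')=9
L[0]='e': occ=0, LF[0]=C('e')+0=9+0=9
L[1]='b': occ=0, LF[1]=C('b')+0=2+0=2
L[2]='b': occ=1, LF[2]=C('b')+1=2+1=3
L[3]='b': occ=2, LF[3]=C('b')+2=2+2=4
L[4]='c': occ=0, LF[4]=C('c')+0=6+0=6
L[5]='$': occ=0, LF[5]=C('$')+0=0+0=0
L[6]='b': occ=3, LF[6]=C('b')+3=2+3=5
L[7]='d': occ=0, LF[7]=C('d')+0=8+0=8
L[8]='a': occ=0, LF[8]=C('a')+0=1+0=1
L[9]='c': occ=1, LF[9]=C('c')+1=6+1=7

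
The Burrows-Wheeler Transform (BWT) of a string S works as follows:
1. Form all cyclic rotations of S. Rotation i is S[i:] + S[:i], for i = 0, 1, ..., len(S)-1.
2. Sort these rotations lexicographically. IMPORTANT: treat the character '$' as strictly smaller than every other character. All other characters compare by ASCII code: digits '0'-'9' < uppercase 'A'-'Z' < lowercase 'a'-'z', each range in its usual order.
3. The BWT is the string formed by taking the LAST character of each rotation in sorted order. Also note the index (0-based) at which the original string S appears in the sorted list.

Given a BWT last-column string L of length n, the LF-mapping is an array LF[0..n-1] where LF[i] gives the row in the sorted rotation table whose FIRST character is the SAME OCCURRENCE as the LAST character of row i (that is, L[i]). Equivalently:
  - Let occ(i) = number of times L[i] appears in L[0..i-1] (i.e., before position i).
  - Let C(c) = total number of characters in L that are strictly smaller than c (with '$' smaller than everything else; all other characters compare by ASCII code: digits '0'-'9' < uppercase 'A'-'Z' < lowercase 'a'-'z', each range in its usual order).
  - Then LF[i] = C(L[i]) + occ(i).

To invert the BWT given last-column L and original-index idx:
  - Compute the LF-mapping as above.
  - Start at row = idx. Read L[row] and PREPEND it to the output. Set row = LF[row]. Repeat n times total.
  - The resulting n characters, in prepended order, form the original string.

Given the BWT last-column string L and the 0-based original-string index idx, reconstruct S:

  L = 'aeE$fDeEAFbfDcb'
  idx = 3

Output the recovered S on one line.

Answer: DeFbfeAbcfEDEa$

Derivation:
LF mapping: 7 11 4 0 13 2 12 5 1 6 8 14 3 10 9
Walk LF starting at row 3, prepending L[row]:
  step 1: row=3, L[3]='$', prepend. Next row=LF[3]=0
  step 2: row=0, L[0]='a', prepend. Next row=LF[0]=7
  step 3: row=7, L[7]='E', prepend. Next row=LF[7]=5
  step 4: row=5, L[5]='D', prepend. Next row=LF[5]=2
  step 5: row=2, L[2]='E', prepend. Next row=LF[2]=4
  step 6: row=4, L[4]='f', prepend. Next row=LF[4]=13
  step 7: row=13, L[13]='c', prepend. Next row=LF[13]=10
  step 8: row=10, L[10]='b', prepend. Next row=LF[10]=8
  step 9: row=8, L[8]='A', prepend. Next row=LF[8]=1
  step 10: row=1, L[1]='e', prepend. Next row=LF[1]=11
  step 11: row=11, L[11]='f', prepend. Next row=LF[11]=14
  step 12: row=14, L[14]='b', prepend. Next row=LF[14]=9
  step 13: row=9, L[9]='F', prepend. Next row=LF[9]=6
  step 14: row=6, L[6]='e', prepend. Next row=LF[6]=12
  step 15: row=12, L[12]='D', prepend. Next row=LF[12]=3
Reversed output: DeFbfeAbcfEDEa$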